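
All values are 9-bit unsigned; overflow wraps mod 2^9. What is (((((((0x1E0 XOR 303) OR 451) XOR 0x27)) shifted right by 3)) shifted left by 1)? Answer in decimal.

122

0x1E0 = 111100000
303 = 100101111
→ XOR → 011001111 = 207
451 = 111000011
→ OR → 111001111 = 463
0x27 = 000100111
→ XOR → 111101000 = 488
→ shifted right by 3 → 000111101 = 61
→ shifted left by 1 (mod 2^9) → 001111010 = 122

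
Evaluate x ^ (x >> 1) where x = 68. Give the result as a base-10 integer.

102

x = 1000100 = 68
x>>1 = 0100010
XOR  = 1100110 = 102
(x ^ (x >> 1) gives the standard binary-reflected Gray code of x.)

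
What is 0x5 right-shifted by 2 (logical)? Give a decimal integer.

0x5 = 101
shift right by 2 → 001 = 1
(equivalently, floor(5 / 4))

1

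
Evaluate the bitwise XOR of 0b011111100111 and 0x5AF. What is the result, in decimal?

a = 11111100111
0x5AF = 10110101111
XOR → 01001001000 = 584

584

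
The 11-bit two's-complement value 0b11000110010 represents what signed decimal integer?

pattern = 11000110010 (MSB is 1 ⇒ negative)
Invert: 00111001101, add 1 → 00111001110 = 462, so the value is -462.
(Equivalently: 1586 - 2^11 = 1586 - 2048 = -462.)

-462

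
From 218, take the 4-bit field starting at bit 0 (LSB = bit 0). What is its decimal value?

10

v = 011011010
Shift right by 0: 011011010
Mask low 4 bits: 1010 = 10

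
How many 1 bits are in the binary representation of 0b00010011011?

5

n = 10011011
Count the 1s: 1 + 1 + 1 + 1 + 1 = 5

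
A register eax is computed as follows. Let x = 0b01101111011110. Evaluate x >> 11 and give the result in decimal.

3

x = 1101111011110
shift right by 11 → 0000000000011 = 3
(equivalently, floor(7134 / 2048))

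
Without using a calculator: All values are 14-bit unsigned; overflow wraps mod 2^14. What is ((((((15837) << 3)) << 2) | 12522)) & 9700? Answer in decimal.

15837 = 11110111011101
→ << 3 (mod 2^14) → 10111011101000 = 12008
→ << 2 (mod 2^14) → 11101110100000 = 15264
12522 = 11000011101010
→ | → 11101111101010 = 15338
9700 = 10010111100100
→ & → 10000111100000 = 8672

8672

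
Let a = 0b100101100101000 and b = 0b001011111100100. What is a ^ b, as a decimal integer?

a = 100101100101000
b = 001011111100100
XOR → 101110011001100 = 23756

23756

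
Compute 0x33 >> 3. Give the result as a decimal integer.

6

0x33 = 110011
shift right by 3 → 000110 = 6
(equivalently, floor(51 / 8))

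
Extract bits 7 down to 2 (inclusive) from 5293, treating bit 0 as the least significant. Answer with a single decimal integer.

43

v = 001010010101101
Shift right by 2: 0010100101011
Mask low 6 bits: 101011 = 43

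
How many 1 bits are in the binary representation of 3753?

3753 = 111010101001
Count the 1s: 1 + 1 + 1 + 1 + 1 + 1 + 1 = 7

7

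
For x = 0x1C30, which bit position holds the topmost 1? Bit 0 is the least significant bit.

0x1C30 = 1110000110000
The topmost 1 is at position 12 (since 2^12 = 4096 ≤ 7216 < 8192).

12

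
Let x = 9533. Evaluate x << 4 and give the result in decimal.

9533 = 000010010100111101
shift left by 4 → 100101001111010000 = 152528
(equivalently, 9533 × 2^4 = 9533 × 16)

152528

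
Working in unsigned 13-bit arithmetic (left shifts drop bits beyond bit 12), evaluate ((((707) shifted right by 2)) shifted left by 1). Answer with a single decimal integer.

707 = 0001011000011
→ shifted right by 2 → 0000010110000 = 176
→ shifted left by 1 (mod 2^13) → 0000101100000 = 352

352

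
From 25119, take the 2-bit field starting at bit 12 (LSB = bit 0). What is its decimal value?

v = 110001000011111
Shift right by 12: 110
Mask low 2 bits: 10 = 2

2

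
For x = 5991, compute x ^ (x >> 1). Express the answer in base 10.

x = 1011101100111 = 5991
x>>1 = 0101110110011
XOR  = 1110011010100 = 7380
(x ^ (x >> 1) gives the standard binary-reflected Gray code of x.)

7380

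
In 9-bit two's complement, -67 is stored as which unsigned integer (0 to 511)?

445

67 in 9 bits: 001000011
Invert: 110111100
Add 1:  110111101 = 445
(Check: 2^9 - 67 = 512 - 67 = 445.)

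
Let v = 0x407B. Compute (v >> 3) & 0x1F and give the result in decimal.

v = 100000001111011
Shift right by 3: 100000001111
Mask low 5 bits: 01111 = 15

15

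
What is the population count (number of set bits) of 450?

450 = 111000010
Count the 1s: 1 + 1 + 1 + 1 = 4

4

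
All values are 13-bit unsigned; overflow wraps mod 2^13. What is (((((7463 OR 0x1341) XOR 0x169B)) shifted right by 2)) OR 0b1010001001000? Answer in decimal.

5759

7463 = 1110100100111
0x1341 = 1001101000001
→ OR → 1111101100111 = 8039
0x169B = 1011010011011
→ XOR → 0100111111100 = 2556
→ shifted right by 2 → 0001001111111 = 639
0b1010001001000 = 1010001001000
→ OR → 1011001111111 = 5759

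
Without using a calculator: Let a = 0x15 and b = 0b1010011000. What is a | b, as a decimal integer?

669

0x15 = 0000010101
b = 1010011000
 OR → 1010011101 = 669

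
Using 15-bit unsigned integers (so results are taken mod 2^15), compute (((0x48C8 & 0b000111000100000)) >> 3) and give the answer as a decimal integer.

0x48C8 = 100100011001000
0b000111000100000 = 000111000100000
→ & → 000100000000000 = 2048
→ >> 3 → 000000100000000 = 256

256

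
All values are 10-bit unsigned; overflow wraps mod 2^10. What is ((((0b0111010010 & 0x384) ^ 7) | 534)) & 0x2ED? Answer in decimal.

0b0111010010 = 0111010010
0x384 = 1110000100
→ & → 0110000000 = 384
7 = 0000000111
→ ^ → 0110000111 = 391
534 = 1000010110
→ | → 1110010111 = 919
0x2ED = 1011101101
→ & → 1010000101 = 645

645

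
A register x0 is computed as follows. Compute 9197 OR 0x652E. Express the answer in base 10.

9197 = 010001111101101
0x652E = 110010100101110
 OR → 110011111101111 = 26607

26607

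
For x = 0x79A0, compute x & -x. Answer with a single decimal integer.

x = 111100110100000 = 31136
-x (two's complement) = …000011001100000
AND   = 000000000100000 = 32
(x & -x isolates the lowest set bit of x.)

32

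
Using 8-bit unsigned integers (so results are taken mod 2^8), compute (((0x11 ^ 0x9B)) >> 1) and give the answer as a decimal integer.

69

0x11 = 00010001
0x9B = 10011011
→ ^ → 10001010 = 138
→ >> 1 → 01000101 = 69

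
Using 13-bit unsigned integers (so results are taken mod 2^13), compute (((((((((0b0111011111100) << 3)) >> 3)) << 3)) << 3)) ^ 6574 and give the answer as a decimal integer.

0b0111011111100 = 0111011111100
→ << 3 (mod 2^13) → 1011111100000 = 6112
→ >> 3 → 0001011111100 = 764
→ << 3 (mod 2^13) → 1011111100000 = 6112
→ << 3 (mod 2^13) → 1111100000000 = 7936
6574 = 1100110101110
→ ^ → 0011010101110 = 1710

1710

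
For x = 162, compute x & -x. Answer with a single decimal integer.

x = 10100010 = 162
-x (two's complement) = …01011110
AND   = 00000010 = 2
(x & -x isolates the lowest set bit of x.)

2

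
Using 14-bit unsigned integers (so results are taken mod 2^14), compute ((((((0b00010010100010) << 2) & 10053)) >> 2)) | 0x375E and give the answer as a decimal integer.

0b00010010100010 = 00010010100010
→ << 2 (mod 2^14) → 01001010001000 = 4744
10053 = 10011101000101
→ & → 00001000000000 = 512
→ >> 2 → 00000010000000 = 128
0x375E = 11011101011110
→ | → 11011111011110 = 14302

14302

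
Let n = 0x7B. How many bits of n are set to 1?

0x7B = 1111011
Count the 1s: 1 + 1 + 1 + 1 + 1 + 1 = 6

6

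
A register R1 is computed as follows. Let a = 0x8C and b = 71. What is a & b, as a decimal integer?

4

0x8C = 10001100
71 = 01000111
AND → 00000100 = 4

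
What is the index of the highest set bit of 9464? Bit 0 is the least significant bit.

13

9464 = 10010011111000
The topmost 1 is at position 13 (since 2^13 = 8192 ≤ 9464 < 16384).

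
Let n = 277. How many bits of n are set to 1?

4

277 = 100010101
Count the 1s: 1 + 1 + 1 + 1 = 4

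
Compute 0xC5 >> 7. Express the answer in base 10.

1

0xC5 = 11000101
shift right by 7 → 00000001 = 1
(equivalently, floor(197 / 128))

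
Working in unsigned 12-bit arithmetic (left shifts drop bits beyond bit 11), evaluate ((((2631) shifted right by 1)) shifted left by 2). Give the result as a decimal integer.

1164

2631 = 101001000111
→ shifted right by 1 → 010100100011 = 1315
→ shifted left by 2 (mod 2^12) → 010010001100 = 1164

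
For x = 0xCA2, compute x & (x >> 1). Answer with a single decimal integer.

x = 110010100010 = 3234
x>>1 = 011001010001
AND  = 010000000000 = 1024
(x & (x >> 1) has a 1 wherever x has two consecutive 1 bits.)

1024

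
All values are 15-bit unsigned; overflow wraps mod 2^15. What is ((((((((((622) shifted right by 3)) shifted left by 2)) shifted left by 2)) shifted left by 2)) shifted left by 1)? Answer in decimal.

9856

622 = 000001001101110
→ shifted right by 3 → 000000001001101 = 77
→ shifted left by 2 (mod 2^15) → 000000100110100 = 308
→ shifted left by 2 (mod 2^15) → 000010011010000 = 1232
→ shifted left by 2 (mod 2^15) → 001001101000000 = 4928
→ shifted left by 1 (mod 2^15) → 010011010000000 = 9856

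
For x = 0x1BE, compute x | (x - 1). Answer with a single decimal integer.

x = 110111110 = 446
x - 1 = 110111101
OR    = 110111111 = 447
(x | (x - 1) sets all bits below the lowest set bit.)

447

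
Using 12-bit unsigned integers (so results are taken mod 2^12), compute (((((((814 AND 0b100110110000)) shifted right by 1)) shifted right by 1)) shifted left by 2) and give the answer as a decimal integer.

814 = 001100101110
0b100110110000 = 100110110000
→ AND → 000100100000 = 288
→ shifted right by 1 → 000010010000 = 144
→ shifted right by 1 → 000001001000 = 72
→ shifted left by 2 (mod 2^12) → 000100100000 = 288

288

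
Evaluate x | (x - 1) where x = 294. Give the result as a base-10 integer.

x = 100100110 = 294
x - 1 = 100100101
OR    = 100100111 = 295
(x | (x - 1) sets all bits below the lowest set bit.)

295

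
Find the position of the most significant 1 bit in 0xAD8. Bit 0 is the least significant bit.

11

0xAD8 = 101011011000
The topmost 1 is at position 11 (since 2^11 = 2048 ≤ 2776 < 4096).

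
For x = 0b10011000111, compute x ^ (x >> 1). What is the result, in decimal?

x = 10011000111 = 1223
x>>1 = 01001100011
XOR  = 11010100100 = 1700
(x ^ (x >> 1) gives the standard binary-reflected Gray code of x.)

1700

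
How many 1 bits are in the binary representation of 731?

731 = 1011011011
Count the 1s: 1 + 1 + 1 + 1 + 1 + 1 + 1 = 7

7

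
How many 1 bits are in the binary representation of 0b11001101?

n = 11001101
Count the 1s: 1 + 1 + 1 + 1 + 1 = 5

5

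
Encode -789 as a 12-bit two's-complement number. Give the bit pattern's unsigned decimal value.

789 in 12 bits: 001100010101
Invert: 110011101010
Add 1:  110011101011 = 3307
(Check: 2^12 - 789 = 4096 - 789 = 3307.)

3307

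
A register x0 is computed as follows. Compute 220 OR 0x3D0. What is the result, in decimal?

220 = 0011011100
0x3D0 = 1111010000
 OR → 1111011100 = 988

988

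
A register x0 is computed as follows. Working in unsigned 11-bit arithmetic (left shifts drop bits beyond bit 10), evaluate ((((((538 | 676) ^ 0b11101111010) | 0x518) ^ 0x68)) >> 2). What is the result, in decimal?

365

538 = 01000011010
676 = 01010100100
→ | → 01010111110 = 702
0b11101111010 = 11101111010
→ ^ → 10111000100 = 1476
0x518 = 10100011000
→ | → 10111011100 = 1500
0x68 = 00001101000
→ ^ → 10110110100 = 1460
→ >> 2 → 00101101101 = 365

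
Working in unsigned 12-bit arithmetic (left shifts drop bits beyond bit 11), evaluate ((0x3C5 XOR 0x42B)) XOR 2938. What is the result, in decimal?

3220

0x3C5 = 001111000101
0x42B = 010000101011
→ XOR → 011111101110 = 2030
2938 = 101101111010
→ XOR → 110010010100 = 3220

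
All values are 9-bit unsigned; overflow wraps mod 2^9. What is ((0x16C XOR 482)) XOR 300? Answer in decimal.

0x16C = 101101100
482 = 111100010
→ XOR → 010001110 = 142
300 = 100101100
→ XOR → 110100010 = 418

418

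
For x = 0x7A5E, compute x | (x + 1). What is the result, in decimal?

x = 111101001011110 = 31326
x + 1 = 111101001011111
OR    = 111101001011111 = 31327
(x | (x + 1) sets the lowest cleared bit.)

31327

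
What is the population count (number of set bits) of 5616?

7

5616 = 1010111110000
Count the 1s: 1 + 1 + 1 + 1 + 1 + 1 + 1 = 7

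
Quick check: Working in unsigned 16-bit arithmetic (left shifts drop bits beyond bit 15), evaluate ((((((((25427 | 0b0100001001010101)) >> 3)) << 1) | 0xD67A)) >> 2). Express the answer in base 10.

14271

25427 = 0110001101010011
0b0100001001010101 = 0100001001010101
→ | → 0110001101010111 = 25431
→ >> 3 → 0000110001101010 = 3178
→ << 1 (mod 2^16) → 0001100011010100 = 6356
0xD67A = 1101011001111010
→ | → 1101111011111110 = 57086
→ >> 2 → 0011011110111111 = 14271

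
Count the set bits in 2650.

6

2650 = 101001011010
Count the 1s: 1 + 1 + 1 + 1 + 1 + 1 = 6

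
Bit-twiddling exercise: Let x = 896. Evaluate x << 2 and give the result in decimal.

896 = 001110000000
shift left by 2 → 111000000000 = 3584
(equivalently, 896 × 2^2 = 896 × 4)

3584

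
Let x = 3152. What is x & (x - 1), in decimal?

3136

x = 110001010000 = 3152
x - 1 = 110001001111
AND   = 110001000000 = 3136
(x & (x - 1) clears the lowest set bit of x.)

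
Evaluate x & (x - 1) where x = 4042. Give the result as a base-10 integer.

4040

x = 111111001010 = 4042
x - 1 = 111111001001
AND   = 111111001000 = 4040
(x & (x - 1) clears the lowest set bit of x.)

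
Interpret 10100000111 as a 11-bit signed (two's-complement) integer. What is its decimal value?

pattern = 10100000111 (MSB is 1 ⇒ negative)
Invert: 01011111000, add 1 → 01011111001 = 761, so the value is -761.
(Equivalently: 1287 - 2^11 = 1287 - 2048 = -761.)

-761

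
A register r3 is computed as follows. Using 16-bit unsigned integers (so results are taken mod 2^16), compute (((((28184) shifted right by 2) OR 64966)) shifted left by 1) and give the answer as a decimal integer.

65420

28184 = 0110111000011000
→ shifted right by 2 → 0001101110000110 = 7046
64966 = 1111110111000110
→ OR → 1111111111000110 = 65478
→ shifted left by 1 (mod 2^16) → 1111111110001100 = 65420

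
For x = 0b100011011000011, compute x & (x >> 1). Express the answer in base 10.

577

x = 100011011000011 = 18115
x>>1 = 010001101100001
AND  = 000001001000001 = 577
(x & (x >> 1) has a 1 wherever x has two consecutive 1 bits.)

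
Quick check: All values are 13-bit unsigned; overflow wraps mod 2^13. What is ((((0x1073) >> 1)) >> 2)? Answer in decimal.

0x1073 = 1000001110011
→ >> 1 → 0100000111001 = 2105
→ >> 2 → 0001000001110 = 526

526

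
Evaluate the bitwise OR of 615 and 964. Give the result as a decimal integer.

999

615 = 1001100111
964 = 1111000100
 OR → 1111100111 = 999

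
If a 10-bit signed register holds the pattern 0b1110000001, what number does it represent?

pattern = 1110000001 (MSB is 1 ⇒ negative)
Invert: 0001111110, add 1 → 0001111111 = 127, so the value is -127.
(Equivalently: 897 - 2^10 = 897 - 1024 = -127.)

-127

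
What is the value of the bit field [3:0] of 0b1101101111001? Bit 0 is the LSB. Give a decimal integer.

9

v = 1101101111001
Shift right by 0: 1101101111001
Mask low 4 bits: 1001 = 9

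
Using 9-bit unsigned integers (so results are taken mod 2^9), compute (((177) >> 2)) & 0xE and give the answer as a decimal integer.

177 = 010110001
→ >> 2 → 000101100 = 44
0xE = 000001110
→ & → 000001100 = 12

12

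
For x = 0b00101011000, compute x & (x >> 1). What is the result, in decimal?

x = 101011000 = 344
x>>1 = 010101100
AND  = 000001000 = 8
(x & (x >> 1) has a 1 wherever x has two consecutive 1 bits.)

8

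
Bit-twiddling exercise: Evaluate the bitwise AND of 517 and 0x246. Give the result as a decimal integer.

516

517 = 1000000101
0x246 = 1001000110
AND → 1000000100 = 516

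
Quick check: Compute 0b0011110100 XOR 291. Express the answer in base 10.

471

a = 011110100
291 = 100100011
XOR → 111010111 = 471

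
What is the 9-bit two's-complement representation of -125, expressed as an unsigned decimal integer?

125 in 9 bits: 001111101
Invert: 110000010
Add 1:  110000011 = 387
(Check: 2^9 - 125 = 512 - 125 = 387.)

387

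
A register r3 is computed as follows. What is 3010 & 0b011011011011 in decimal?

3010 = 101111000010
b = 011011011011
AND → 001011000010 = 706

706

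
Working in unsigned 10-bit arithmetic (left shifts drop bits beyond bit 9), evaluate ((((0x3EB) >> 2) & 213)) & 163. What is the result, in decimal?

0x3EB = 1111101011
→ >> 2 → 0011111010 = 250
213 = 0011010101
→ & → 0011010000 = 208
163 = 0010100011
→ & → 0010000000 = 128

128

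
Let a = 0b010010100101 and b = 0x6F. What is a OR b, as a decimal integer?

1263

a = 10010100101
0x6F = 00001101111
 OR → 10011101111 = 1263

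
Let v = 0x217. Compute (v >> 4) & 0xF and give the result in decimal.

v = 001000010111
Shift right by 4: 00100001
Mask low 4 bits: 0001 = 1

1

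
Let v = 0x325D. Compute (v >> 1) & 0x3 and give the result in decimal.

2

v = 11001001011101
Shift right by 1: 1100100101110
Mask low 2 bits: 10 = 2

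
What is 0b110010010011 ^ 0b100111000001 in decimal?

a = 110010010011
b = 100111000001
XOR → 010101010010 = 1362

1362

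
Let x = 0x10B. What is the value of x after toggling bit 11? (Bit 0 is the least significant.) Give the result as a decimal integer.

2315

x = 000100001011
bit 11 is currently 0; toggle it via x ^ (1 << 11) = x ^ 2048
→ 100100001011 = 2315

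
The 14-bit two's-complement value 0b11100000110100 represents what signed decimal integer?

-1996

pattern = 11100000110100 (MSB is 1 ⇒ negative)
Invert: 00011111001011, add 1 → 00011111001100 = 1996, so the value is -1996.
(Equivalently: 14388 - 2^14 = 14388 - 16384 = -1996.)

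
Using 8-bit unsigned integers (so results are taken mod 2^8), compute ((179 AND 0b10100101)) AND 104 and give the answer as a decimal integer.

32

179 = 10110011
0b10100101 = 10100101
→ AND → 10100001 = 161
104 = 01101000
→ AND → 00100000 = 32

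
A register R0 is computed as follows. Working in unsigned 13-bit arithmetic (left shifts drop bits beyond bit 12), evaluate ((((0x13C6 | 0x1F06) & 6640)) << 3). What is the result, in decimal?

3584

0x13C6 = 1001111000110
0x1F06 = 1111100000110
→ | → 1111111000110 = 8134
6640 = 1100111110000
→ & → 1100111000000 = 6592
→ << 3 (mod 2^13) → 0111000000000 = 3584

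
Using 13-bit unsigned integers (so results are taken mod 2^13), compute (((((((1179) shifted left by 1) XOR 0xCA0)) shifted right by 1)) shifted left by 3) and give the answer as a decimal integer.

5720

1179 = 0010010011011
→ shifted left by 1 (mod 2^13) → 0100100110110 = 2358
0xCA0 = 0110010100000
→ XOR → 0010110010110 = 1430
→ shifted right by 1 → 0001011001011 = 715
→ shifted left by 3 (mod 2^13) → 1011001011000 = 5720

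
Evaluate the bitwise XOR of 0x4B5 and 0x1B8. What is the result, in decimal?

0x4B5 = 10010110101
0x1B8 = 00110111000
XOR → 10100001101 = 1293

1293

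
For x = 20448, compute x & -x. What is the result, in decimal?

32

x = 100111111100000 = 20448
-x (two's complement) = …011000000100000
AND   = 000000000100000 = 32
(x & -x isolates the lowest set bit of x.)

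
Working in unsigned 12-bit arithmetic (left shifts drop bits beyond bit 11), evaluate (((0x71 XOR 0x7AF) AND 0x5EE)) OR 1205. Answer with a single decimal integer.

0x71 = 000001110001
0x7AF = 011110101111
→ XOR → 011111011110 = 2014
0x5EE = 010111101110
→ AND → 010111001110 = 1486
1205 = 010010110101
→ OR → 010111111111 = 1535

1535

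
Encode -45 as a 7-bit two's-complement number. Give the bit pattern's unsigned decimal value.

45 in 7 bits: 0101101
Invert: 1010010
Add 1:  1010011 = 83
(Check: 2^7 - 45 = 128 - 45 = 83.)

83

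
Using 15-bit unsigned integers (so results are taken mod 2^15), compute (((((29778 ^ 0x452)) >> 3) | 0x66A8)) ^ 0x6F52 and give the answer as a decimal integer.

506

29778 = 111010001010010
0x452 = 000010001010010
→ ^ → 111000000000000 = 28672
→ >> 3 → 000111000000000 = 3584
0x66A8 = 110011010101000
→ | → 110111010101000 = 28328
0x6F52 = 110111101010010
→ ^ → 000000111111010 = 506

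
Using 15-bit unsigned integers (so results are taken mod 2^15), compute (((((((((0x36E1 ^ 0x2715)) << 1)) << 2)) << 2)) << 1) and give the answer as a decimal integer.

32000

0x36E1 = 011011011100001
0x2715 = 010011100010101
→ ^ → 001000111110100 = 4596
→ << 1 (mod 2^15) → 010001111101000 = 9192
→ << 2 (mod 2^15) → 000111110100000 = 4000
→ << 2 (mod 2^15) → 011111010000000 = 16000
→ << 1 (mod 2^15) → 111110100000000 = 32000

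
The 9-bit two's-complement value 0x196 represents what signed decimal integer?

-106

pattern = 110010110 (MSB is 1 ⇒ negative)
Invert: 001101001, add 1 → 001101010 = 106, so the value is -106.
(Equivalently: 406 - 2^9 = 406 - 512 = -106.)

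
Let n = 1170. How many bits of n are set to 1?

1170 = 10010010010
Count the 1s: 1 + 1 + 1 + 1 = 4

4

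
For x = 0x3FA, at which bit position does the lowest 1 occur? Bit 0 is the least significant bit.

0x3FA = 1111111010
Trailing zeros: 1, so the lowest set bit is bit 1 (value 2).

1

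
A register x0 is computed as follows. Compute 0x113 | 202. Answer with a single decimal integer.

0x113 = 100010011
202 = 011001010
 OR → 111011011 = 475

475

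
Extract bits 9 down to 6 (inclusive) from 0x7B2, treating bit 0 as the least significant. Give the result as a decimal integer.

v = 11110110010
Shift right by 6: 11110
Mask low 4 bits: 1110 = 14

14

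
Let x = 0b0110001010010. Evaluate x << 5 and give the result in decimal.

100928

x = 00000110001010010
shift left by 5 → 11000101001000000 = 100928
(equivalently, 3154 × 2^5 = 3154 × 32)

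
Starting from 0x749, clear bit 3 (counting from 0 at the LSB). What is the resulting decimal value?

x = 11101001001
bit 3 is currently 1; clear it via x & ~(1 << 3) = x & ~8
→ 11101000001 = 1857

1857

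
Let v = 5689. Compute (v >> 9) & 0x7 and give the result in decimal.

3

v = 1011000111001
Shift right by 9: 1011
Mask low 3 bits: 011 = 3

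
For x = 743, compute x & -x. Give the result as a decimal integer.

x = 1011100111 = 743
-x (two's complement) = …0100011001
AND   = 0000000001 = 1
(x & -x isolates the lowest set bit of x.)

1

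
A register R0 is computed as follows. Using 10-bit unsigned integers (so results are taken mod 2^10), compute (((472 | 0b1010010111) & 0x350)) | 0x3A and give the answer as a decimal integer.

472 = 0111011000
0b1010010111 = 1010010111
→ | → 1111011111 = 991
0x350 = 1101010000
→ & → 1101010000 = 848
0x3A = 0000111010
→ | → 1101111010 = 890

890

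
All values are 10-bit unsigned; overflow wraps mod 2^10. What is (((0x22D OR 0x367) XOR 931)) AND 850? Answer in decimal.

0x22D = 1000101101
0x367 = 1101100111
→ OR → 1101101111 = 879
931 = 1110100011
→ XOR → 0011001100 = 204
850 = 1101010010
→ AND → 0001000000 = 64

64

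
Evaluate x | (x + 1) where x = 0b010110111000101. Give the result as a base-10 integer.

x = 10110111000101 = 11717
x + 1 = 10110111000110
OR    = 10110111000111 = 11719
(x | (x + 1) sets the lowest cleared bit.)

11719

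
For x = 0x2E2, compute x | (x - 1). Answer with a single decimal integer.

739

x = 1011100010 = 738
x - 1 = 1011100001
OR    = 1011100011 = 739
(x | (x - 1) sets all bits below the lowest set bit.)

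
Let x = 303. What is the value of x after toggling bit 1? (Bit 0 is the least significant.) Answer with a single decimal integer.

x = 100101111
bit 1 is currently 1; toggle it via x ^ (1 << 1) = x ^ 2
→ 100101101 = 301

301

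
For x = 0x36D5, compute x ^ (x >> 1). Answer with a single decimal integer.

x = 11011011010101 = 14037
x>>1 = 01101101101010
XOR  = 10110110111111 = 11711
(x ^ (x >> 1) gives the standard binary-reflected Gray code of x.)

11711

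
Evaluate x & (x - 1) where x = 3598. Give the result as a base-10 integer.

x = 111000001110 = 3598
x - 1 = 111000001101
AND   = 111000001100 = 3596
(x & (x - 1) clears the lowest set bit of x.)

3596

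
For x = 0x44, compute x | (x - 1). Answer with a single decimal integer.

71

x = 1000100 = 68
x - 1 = 1000011
OR    = 1000111 = 71
(x | (x - 1) sets all bits below the lowest set bit.)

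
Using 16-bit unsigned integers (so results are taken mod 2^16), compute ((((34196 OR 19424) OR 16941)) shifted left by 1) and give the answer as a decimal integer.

34196 = 1000010110010100
19424 = 0100101111100000
→ OR → 1100111111110100 = 53236
16941 = 0100001000101101
→ OR → 1100111111111101 = 53245
→ shifted left by 1 (mod 2^16) → 1001111111111010 = 40954

40954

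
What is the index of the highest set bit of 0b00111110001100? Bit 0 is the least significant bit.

11

0b00111110001100 = 111110001100
The topmost 1 is at position 11 (since 2^11 = 2048 ≤ 3980 < 4096).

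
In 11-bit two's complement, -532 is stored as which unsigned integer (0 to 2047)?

532 in 11 bits: 01000010100
Invert: 10111101011
Add 1:  10111101100 = 1516
(Check: 2^11 - 532 = 2048 - 532 = 1516.)

1516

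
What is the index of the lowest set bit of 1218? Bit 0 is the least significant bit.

1218 = 10011000010
Trailing zeros: 1, so the lowest set bit is bit 1 (value 2).

1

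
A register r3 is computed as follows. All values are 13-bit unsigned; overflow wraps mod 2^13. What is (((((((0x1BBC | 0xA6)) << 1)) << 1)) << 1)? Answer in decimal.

0x1BBC = 1101110111100
0xA6 = 0000010100110
→ | → 1101110111110 = 7102
→ << 1 (mod 2^13) → 1011101111100 = 6012
→ << 1 (mod 2^13) → 0111011111000 = 3832
→ << 1 (mod 2^13) → 1110111110000 = 7664

7664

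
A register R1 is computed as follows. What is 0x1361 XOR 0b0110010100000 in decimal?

8129

0x1361 = 1001101100001
b = 0110010100000
XOR → 1111111000001 = 8129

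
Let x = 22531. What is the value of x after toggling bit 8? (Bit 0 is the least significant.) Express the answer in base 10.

22787

x = 101100000000011
bit 8 is currently 0; toggle it via x ^ (1 << 8) = x ^ 256
→ 101100100000011 = 22787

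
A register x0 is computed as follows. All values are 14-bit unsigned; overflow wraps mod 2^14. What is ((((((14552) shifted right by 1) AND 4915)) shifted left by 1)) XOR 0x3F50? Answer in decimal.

14552 = 11100011011000
→ shifted right by 1 → 01110001101100 = 7276
4915 = 01001100110011
→ AND → 01000000100000 = 4128
→ shifted left by 1 (mod 2^14) → 10000001000000 = 8256
0x3F50 = 11111101010000
→ XOR → 01111100010000 = 7952

7952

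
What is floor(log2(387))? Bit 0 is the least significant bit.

387 = 110000011
The topmost 1 is at position 8 (since 2^8 = 256 ≤ 387 < 512).

8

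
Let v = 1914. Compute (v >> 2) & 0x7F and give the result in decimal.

94

v = 011101111010
Shift right by 2: 0111011110
Mask low 7 bits: 1011110 = 94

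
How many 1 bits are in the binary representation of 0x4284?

4

0x4284 = 100001010000100
Count the 1s: 1 + 1 + 1 + 1 = 4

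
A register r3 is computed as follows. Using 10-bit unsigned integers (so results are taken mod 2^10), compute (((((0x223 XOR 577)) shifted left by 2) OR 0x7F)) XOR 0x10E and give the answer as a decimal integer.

241

0x223 = 1000100011
577 = 1001000001
→ XOR → 0001100010 = 98
→ shifted left by 2 (mod 2^10) → 0110001000 = 392
0x7F = 0001111111
→ OR → 0111111111 = 511
0x10E = 0100001110
→ XOR → 0011110001 = 241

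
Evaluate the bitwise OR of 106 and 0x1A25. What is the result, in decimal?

106 = 0000001101010
0x1A25 = 1101000100101
 OR → 1101001101111 = 6767

6767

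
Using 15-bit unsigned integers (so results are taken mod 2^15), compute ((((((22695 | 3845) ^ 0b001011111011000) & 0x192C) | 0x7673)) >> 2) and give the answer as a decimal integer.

8095

22695 = 101100010100111
3845 = 000111100000101
→ | → 101111110100111 = 24487
0b001011111011000 = 001011111011000
→ ^ → 100100001111111 = 18559
0x192C = 001100100101100
→ & → 000100000101100 = 2092
0x7673 = 111011001110011
→ | → 111111001111111 = 32383
→ >> 2 → 001111110011111 = 8095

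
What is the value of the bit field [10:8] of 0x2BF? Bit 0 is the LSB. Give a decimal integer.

v = 01010111111
Shift right by 8: 010
Mask low 3 bits: 010 = 2

2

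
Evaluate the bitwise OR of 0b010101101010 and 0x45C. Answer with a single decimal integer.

1406

a = 10101101010
0x45C = 10001011100
 OR → 10101111110 = 1406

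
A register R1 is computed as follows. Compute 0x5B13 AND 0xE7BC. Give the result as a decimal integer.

17168

0x5B13 = 0101101100010011
0xE7BC = 1110011110111100
AND → 0100001100010000 = 17168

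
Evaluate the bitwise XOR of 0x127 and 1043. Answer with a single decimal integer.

1332

0x127 = 00100100111
1043 = 10000010011
XOR → 10100110100 = 1332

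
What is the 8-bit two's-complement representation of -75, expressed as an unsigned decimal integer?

75 in 8 bits: 01001011
Invert: 10110100
Add 1:  10110101 = 181
(Check: 2^8 - 75 = 256 - 75 = 181.)

181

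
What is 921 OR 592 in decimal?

921 = 1110011001
592 = 1001010000
 OR → 1111011001 = 985

985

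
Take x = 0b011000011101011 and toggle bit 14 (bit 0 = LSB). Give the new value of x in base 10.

28907

x = 011000011101011
bit 14 is currently 0; toggle it via x ^ (1 << 14) = x ^ 16384
→ 111000011101011 = 28907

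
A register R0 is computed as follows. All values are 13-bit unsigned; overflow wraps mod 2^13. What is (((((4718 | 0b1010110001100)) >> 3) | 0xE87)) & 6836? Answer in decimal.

4718 = 1001001101110
0b1010110001100 = 1010110001100
→ | → 1011111101110 = 6126
→ >> 3 → 0001011111101 = 765
0xE87 = 0111010000111
→ | → 0111011111111 = 3839
6836 = 1101010110100
→ & → 0101010110100 = 2740

2740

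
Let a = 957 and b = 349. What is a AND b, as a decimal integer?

957 = 1110111101
349 = 0101011101
AND → 0100011101 = 285

285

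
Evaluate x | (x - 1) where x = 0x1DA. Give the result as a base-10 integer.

x = 111011010 = 474
x - 1 = 111011001
OR    = 111011011 = 475
(x | (x - 1) sets all bits below the lowest set bit.)

475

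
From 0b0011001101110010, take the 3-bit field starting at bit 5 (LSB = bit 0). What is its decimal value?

v = 0011001101110010
Shift right by 5: 00110011011
Mask low 3 bits: 011 = 3

3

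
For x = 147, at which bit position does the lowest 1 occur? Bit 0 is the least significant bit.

147 = 10010011
Trailing zeros: 0, so the lowest set bit is bit 0 (value 1).

0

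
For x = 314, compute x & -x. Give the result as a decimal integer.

x = 100111010 = 314
-x (two's complement) = …011000110
AND   = 000000010 = 2
(x & -x isolates the lowest set bit of x.)

2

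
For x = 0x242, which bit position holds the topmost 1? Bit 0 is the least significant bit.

0x242 = 1001000010
The topmost 1 is at position 9 (since 2^9 = 512 ≤ 578 < 1024).

9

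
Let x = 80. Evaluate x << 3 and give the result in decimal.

640

80 = 0001010000
shift left by 3 → 1010000000 = 640
(equivalently, 80 × 2^3 = 80 × 8)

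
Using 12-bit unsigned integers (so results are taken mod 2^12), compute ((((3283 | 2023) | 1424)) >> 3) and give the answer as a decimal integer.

3283 = 110011010011
2023 = 011111100111
→ | → 111111110111 = 4087
1424 = 010110010000
→ | → 111111110111 = 4087
→ >> 3 → 000111111110 = 510

510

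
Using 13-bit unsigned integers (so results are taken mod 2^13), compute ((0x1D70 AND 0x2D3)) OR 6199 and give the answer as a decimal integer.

6263

0x1D70 = 1110101110000
0x2D3 = 0001011010011
→ AND → 0000001010000 = 80
6199 = 1100000110111
→ OR → 1100001110111 = 6263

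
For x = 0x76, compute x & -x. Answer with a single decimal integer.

x = 1110110 = 118
-x (two's complement) = …0001010
AND   = 0000010 = 2
(x & -x isolates the lowest set bit of x.)

2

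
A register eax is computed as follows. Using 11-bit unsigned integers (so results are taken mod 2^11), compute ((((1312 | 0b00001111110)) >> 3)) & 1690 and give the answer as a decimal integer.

1312 = 10100100000
0b00001111110 = 00001111110
→ | → 10101111110 = 1406
→ >> 3 → 00010101111 = 175
1690 = 11010011010
→ & → 00010001010 = 138

138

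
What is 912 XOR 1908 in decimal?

1252

912 = 01110010000
1908 = 11101110100
XOR → 10011100100 = 1252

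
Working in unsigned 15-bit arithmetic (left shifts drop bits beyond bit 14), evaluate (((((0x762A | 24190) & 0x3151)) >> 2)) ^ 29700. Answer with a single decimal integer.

0x762A = 111011000101010
24190 = 101111001111110
→ | → 111111001111110 = 32382
0x3151 = 011000101010001
→ & → 011000001010000 = 12368
→ >> 2 → 000110000010100 = 3092
29700 = 111010000000100
→ ^ → 111100000010000 = 30736

30736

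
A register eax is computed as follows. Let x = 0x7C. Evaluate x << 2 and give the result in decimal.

496

0x7C = 001111100
shift left by 2 → 111110000 = 496
(equivalently, 124 × 2^2 = 124 × 4)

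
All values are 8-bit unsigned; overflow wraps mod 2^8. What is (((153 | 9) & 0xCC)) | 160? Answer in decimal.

168

153 = 10011001
9 = 00001001
→ | → 10011001 = 153
0xCC = 11001100
→ & → 10001000 = 136
160 = 10100000
→ | → 10101000 = 168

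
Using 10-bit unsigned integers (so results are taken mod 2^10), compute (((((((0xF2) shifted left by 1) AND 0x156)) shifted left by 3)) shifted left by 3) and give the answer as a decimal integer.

256

0xF2 = 0011110010
→ shifted left by 1 (mod 2^10) → 0111100100 = 484
0x156 = 0101010110
→ AND → 0101000100 = 324
→ shifted left by 3 (mod 2^10) → 1000100000 = 544
→ shifted left by 3 (mod 2^10) → 0100000000 = 256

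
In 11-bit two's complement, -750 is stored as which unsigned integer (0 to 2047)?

1298

750 in 11 bits: 01011101110
Invert: 10100010001
Add 1:  10100010010 = 1298
(Check: 2^11 - 750 = 2048 - 750 = 1298.)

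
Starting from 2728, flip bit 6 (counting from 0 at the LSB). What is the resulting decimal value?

2792

x = 101010101000
bit 6 is currently 0; toggle it via x ^ (1 << 6) = x ^ 64
→ 101011101000 = 2792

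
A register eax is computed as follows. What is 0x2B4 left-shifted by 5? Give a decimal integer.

0x2B4 = 000001010110100
shift left by 5 → 101011010000000 = 22144
(equivalently, 692 × 2^5 = 692 × 32)

22144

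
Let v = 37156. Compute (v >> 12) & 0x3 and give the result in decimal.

1

v = 1001000100100100
Shift right by 12: 1001
Mask low 2 bits: 01 = 1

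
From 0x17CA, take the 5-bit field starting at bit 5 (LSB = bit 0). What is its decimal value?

30

v = 1011111001010
Shift right by 5: 10111110
Mask low 5 bits: 11110 = 30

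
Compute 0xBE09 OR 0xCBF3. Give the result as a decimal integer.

0xBE09 = 1011111000001001
0xCBF3 = 1100101111110011
 OR → 1111111111111011 = 65531

65531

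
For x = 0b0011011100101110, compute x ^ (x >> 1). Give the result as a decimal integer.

x = 11011100101110 = 14126
x>>1 = 01101110010111
XOR  = 10110010111001 = 11449
(x ^ (x >> 1) gives the standard binary-reflected Gray code of x.)

11449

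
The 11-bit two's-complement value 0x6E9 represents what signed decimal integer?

-279

pattern = 11011101001 (MSB is 1 ⇒ negative)
Invert: 00100010110, add 1 → 00100010111 = 279, so the value is -279.
(Equivalently: 1769 - 2^11 = 1769 - 2048 = -279.)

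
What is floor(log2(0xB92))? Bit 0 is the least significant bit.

0xB92 = 101110010010
The topmost 1 is at position 11 (since 2^11 = 2048 ≤ 2962 < 4096).

11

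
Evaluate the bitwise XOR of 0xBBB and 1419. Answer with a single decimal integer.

3632

0xBBB = 101110111011
1419 = 010110001011
XOR → 111000110000 = 3632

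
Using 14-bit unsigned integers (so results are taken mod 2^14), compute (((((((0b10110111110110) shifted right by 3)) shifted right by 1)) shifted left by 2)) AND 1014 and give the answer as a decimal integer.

0b10110111110110 = 10110111110110
→ shifted right by 3 → 00010110111110 = 1470
→ shifted right by 1 → 00001011011111 = 735
→ shifted left by 2 (mod 2^14) → 00101101111100 = 2940
1014 = 00001111110110
→ AND → 00001101110100 = 884

884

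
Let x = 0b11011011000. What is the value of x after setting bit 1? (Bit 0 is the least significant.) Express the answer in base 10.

1754

x = 11011011000
bit 1 is currently 0; set it via x | (1 << 1) = x | 2
→ 11011011010 = 1754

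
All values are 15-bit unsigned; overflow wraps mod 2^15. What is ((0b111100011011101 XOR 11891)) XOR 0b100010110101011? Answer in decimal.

4869

0b111100011011101 = 111100011011101
11891 = 010111001110011
→ XOR → 101011010101110 = 22190
0b100010110101011 = 100010110101011
→ XOR → 001001100000101 = 4869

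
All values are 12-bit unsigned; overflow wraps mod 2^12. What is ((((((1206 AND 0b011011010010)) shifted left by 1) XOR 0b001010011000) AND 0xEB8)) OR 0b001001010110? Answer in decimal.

2814

1206 = 010010110110
0b011011010010 = 011011010010
→ AND → 010010010010 = 1170
→ shifted left by 1 (mod 2^12) → 100100100100 = 2340
0b001010011000 = 001010011000
→ XOR → 101110111100 = 3004
0xEB8 = 111010111000
→ AND → 101010111000 = 2744
0b001001010110 = 001001010110
→ OR → 101011111110 = 2814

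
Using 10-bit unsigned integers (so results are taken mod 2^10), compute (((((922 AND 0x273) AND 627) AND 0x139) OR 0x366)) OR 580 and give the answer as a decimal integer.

922 = 1110011010
0x273 = 1001110011
→ AND → 1000010010 = 530
627 = 1001110011
→ AND → 1000010010 = 530
0x139 = 0100111001
→ AND → 0000010000 = 16
0x366 = 1101100110
→ OR → 1101110110 = 886
580 = 1001000100
→ OR → 1101110110 = 886

886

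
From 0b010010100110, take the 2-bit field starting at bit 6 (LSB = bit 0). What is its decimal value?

2

v = 010010100110
Shift right by 6: 010010
Mask low 2 bits: 10 = 2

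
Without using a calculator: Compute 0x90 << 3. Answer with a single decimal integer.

1152

0x90 = 00010010000
shift left by 3 → 10010000000 = 1152
(equivalently, 144 × 2^3 = 144 × 8)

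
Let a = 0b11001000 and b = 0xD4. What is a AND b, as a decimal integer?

a = 11001000
0xD4 = 11010100
AND → 11000000 = 192

192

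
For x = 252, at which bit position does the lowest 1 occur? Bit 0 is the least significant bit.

252 = 11111100
Trailing zeros: 2, so the lowest set bit is bit 2 (value 4).

2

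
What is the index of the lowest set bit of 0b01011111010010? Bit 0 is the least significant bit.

1

0b01011111010010 = 1011111010010
Trailing zeros: 1, so the lowest set bit is bit 1 (value 2).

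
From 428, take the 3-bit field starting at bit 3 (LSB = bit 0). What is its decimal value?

v = 00110101100
Shift right by 3: 00110101
Mask low 3 bits: 101 = 5

5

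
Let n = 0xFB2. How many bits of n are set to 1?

0xFB2 = 111110110010
Count the 1s: 1 + 1 + 1 + 1 + 1 + 1 + 1 + 1 = 8

8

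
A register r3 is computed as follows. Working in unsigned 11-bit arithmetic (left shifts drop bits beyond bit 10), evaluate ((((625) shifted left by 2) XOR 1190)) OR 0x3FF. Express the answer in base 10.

625 = 01001110001
→ shifted left by 2 (mod 2^11) → 00111000100 = 452
1190 = 10010100110
→ XOR → 10101100010 = 1378
0x3FF = 01111111111
→ OR → 11111111111 = 2047

2047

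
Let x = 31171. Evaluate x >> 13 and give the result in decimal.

3

31171 = 111100111000011
shift right by 13 → 000000000000011 = 3
(equivalently, floor(31171 / 8192))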